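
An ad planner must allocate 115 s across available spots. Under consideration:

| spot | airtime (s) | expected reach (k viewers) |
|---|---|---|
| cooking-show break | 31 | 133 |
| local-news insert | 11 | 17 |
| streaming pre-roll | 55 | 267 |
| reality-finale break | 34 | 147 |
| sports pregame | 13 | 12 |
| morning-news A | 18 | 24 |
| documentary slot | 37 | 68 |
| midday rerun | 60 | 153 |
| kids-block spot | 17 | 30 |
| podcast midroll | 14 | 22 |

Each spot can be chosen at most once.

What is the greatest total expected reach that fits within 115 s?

453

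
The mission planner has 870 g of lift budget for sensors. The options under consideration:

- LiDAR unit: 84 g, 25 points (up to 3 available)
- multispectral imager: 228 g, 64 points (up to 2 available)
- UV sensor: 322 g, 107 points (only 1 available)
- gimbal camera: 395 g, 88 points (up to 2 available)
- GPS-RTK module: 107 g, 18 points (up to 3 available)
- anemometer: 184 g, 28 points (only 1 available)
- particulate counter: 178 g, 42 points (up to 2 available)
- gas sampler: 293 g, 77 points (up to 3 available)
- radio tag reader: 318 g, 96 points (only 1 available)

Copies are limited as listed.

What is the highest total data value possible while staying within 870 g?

Filling by ratio: 2×LiDAR unit + UV sensor + radio tag reader for 253, with 62 g left unused.
The 168 g tied up in 2×LiDAR unit is better spent on multispectral imager — total rises to 267 (868 g).

267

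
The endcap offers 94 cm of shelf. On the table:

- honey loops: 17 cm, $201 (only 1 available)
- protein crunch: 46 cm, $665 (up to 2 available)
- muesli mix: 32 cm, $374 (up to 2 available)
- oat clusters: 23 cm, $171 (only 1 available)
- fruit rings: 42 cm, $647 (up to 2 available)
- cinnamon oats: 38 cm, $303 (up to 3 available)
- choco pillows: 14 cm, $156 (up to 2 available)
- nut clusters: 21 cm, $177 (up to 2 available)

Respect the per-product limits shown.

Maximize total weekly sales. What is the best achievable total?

A density-first pass picks 2×fruit rings — 1294 at 84 cm.
Replace 2×fruit rings with 2×protein crunch: the trade gains 36 net, giving 1330 at 92 cm.
The spare 2 cm is too small for any remaining product, and no exchange beats 1330.

1330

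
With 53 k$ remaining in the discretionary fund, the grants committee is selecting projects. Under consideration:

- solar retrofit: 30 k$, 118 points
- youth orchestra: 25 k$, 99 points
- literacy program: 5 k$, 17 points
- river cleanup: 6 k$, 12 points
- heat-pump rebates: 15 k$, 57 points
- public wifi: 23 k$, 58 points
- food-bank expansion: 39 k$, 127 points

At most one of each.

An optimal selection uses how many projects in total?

Best achievable projected impact is 192.
For example solar retrofit + literacy program + heat-pump rebates achieves it, using 50 k$.
Every optimal selection uses 3 projects.

3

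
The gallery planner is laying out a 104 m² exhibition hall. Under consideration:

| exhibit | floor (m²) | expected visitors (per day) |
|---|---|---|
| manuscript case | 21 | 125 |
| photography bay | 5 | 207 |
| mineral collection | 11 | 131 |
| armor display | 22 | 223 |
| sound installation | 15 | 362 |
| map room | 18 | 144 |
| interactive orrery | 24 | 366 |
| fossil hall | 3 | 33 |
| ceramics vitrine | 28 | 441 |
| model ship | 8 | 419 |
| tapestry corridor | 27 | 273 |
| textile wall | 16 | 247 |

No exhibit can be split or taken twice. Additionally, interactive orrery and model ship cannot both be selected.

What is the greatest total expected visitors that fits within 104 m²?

1984

Taking photography bay + mineral collection + sound installation + map room + fossil hall + ceramics vitrine + model ship + textile wall: 104 m² used, 1984 in expected visitors.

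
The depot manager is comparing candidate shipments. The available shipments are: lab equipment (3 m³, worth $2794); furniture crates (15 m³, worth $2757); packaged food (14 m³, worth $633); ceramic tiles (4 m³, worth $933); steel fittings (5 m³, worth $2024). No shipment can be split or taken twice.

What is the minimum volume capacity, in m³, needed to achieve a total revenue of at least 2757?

3

Minimise m³ subject to total revenue ≥ 2757.
Taking lab equipment gives 2794 (≥ 2757) for 3 m³.
Below 3 m³ the best achievable stays under 2757.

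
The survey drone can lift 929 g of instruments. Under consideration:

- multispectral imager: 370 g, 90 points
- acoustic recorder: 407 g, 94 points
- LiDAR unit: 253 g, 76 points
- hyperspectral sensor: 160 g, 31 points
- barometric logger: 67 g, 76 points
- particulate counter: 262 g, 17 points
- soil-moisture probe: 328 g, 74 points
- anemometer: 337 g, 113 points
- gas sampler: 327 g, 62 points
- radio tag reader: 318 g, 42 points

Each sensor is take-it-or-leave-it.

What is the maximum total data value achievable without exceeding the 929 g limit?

LiDAR unit + hyperspectral sensor + barometric logger + anemometer uses 817 of the 929 g and totals 296.
Runner-up hyperspectral sensor + barometric logger + soil-moisture probe + anemometer tops out at 294.

296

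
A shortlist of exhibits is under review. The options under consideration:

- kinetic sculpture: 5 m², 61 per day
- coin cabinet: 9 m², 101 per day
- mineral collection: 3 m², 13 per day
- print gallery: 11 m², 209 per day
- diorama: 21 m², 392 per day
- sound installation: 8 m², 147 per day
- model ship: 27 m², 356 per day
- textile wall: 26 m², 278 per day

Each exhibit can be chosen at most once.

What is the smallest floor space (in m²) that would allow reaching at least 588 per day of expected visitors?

Need the lightest bundle worth ≥ 588.
print gallery + diorama: 601 expected visitors at 32 m².
No combination under 32 m² hits 588.

32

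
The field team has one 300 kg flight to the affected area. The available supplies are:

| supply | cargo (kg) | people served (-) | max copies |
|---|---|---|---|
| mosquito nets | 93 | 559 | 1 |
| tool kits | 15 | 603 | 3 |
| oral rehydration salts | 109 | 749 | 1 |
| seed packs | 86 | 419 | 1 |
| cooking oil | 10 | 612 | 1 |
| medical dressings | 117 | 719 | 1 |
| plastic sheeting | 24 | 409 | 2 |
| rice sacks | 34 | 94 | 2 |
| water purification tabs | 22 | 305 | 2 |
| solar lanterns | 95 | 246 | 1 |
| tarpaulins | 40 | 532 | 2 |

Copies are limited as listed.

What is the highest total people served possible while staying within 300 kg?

Taking the top-ratio supplies first gives 3×tool kits + cooking oil + 2×plastic sheeting + 2×rice sacks + 2×water purification tabs + 2×tarpaulins for 5101 (295 kg).
The 90 kg tied up in 2×rice sacks and water purification tabs is better spent on mosquito nets — total rises to 5167 (298 kg).
That's the maximum — no swap from here does better than 5167.

5167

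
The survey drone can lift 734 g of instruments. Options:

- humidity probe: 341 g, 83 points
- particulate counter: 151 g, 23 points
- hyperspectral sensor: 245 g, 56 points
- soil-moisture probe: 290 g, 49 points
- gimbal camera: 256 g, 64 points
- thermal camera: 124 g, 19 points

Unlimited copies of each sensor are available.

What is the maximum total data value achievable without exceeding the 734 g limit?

166

Taking the top-ratio sensors first gives 2×gimbal camera + thermal camera for 147 (636 g).
Dropping 2×gimbal camera and thermal camera frees 636 g; slotting in 2×humidity probe (682 g) lifts the total to 166 at 682 g.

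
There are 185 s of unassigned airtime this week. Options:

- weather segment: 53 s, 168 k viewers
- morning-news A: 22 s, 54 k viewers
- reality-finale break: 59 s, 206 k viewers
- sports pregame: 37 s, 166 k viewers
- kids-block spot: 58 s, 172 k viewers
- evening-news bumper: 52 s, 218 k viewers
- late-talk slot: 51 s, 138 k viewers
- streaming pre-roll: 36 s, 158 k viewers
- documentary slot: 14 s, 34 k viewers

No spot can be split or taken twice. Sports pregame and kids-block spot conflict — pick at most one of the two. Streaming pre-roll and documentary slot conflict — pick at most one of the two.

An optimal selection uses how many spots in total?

The maximum expected reach within 185 s is 748.
One optimal bundle: reality-finale break + sports pregame + evening-news bumper + streaming pre-roll (184 s).
All optima have 4 spots.

4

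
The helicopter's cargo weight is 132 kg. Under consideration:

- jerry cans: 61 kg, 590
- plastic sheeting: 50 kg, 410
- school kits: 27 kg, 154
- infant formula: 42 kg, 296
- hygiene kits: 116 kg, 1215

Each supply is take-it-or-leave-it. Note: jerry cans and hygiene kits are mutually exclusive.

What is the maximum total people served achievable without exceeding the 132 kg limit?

Hygiene kits uses 116 of the 132 kg and totals 1215.
The closest alternative, jerry cans + school kits + infant formula, reaches only 1040.

1215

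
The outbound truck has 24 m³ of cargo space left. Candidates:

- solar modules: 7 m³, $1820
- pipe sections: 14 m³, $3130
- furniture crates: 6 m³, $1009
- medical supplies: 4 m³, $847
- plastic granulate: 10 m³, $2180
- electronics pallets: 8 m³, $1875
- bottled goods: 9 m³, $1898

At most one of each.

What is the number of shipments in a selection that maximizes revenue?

The maximum revenue within 24 m³ is 5593.
solar modules + electronics pallets + bottled goods hits 5593 at 24 m³.
All optima have 3 shipments.

3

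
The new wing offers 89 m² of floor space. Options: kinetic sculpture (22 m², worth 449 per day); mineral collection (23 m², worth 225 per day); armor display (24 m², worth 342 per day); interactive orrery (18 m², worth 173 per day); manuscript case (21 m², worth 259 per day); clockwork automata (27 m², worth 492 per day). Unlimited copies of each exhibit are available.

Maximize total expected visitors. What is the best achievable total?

Ranking by ratio (expected visitors/m²): kinetic sculpture 20.41, clockwork automata 18.22, armor display 14.25, manuscript case 12.33.
The ratio ordering already packs tightly: 4×kinetic sculpture, 88 m², 1796.
That's the maximum — no swap from here does better than 1796.

1796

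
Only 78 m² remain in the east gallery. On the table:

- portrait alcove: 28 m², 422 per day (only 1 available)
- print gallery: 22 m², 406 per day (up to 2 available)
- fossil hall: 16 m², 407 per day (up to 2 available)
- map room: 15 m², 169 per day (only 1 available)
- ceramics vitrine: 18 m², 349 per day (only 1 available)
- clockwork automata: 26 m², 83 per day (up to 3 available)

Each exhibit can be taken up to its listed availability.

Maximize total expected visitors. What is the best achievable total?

A density-first pass picks print gallery + 2×fossil hall + ceramics vitrine — 1569 at 72 m².
Dropping ceramics vitrine frees 18 m²; slotting in print gallery (22 m²) lifts the total to 1626 at 76 m².
Nothing else within 78 m² beats 1626.

1626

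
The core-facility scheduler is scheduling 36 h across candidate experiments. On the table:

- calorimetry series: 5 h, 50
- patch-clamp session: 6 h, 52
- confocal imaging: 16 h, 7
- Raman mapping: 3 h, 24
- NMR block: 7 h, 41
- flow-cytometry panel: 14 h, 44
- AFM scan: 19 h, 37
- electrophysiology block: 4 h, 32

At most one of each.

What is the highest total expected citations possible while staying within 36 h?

219

Taking the top-ratio experiments first gives calorimetry series + patch-clamp session + Raman mapping + NMR block + electrophysiology block for 199 (25 h).
Replace Raman mapping with flow-cytometry panel: the trade gains 20 net, giving 219 at 36 h.
The closest alternative, calorimetry series + patch-clamp session + Raman mapping + NMR block + flow-cytometry panel, reaches only 211.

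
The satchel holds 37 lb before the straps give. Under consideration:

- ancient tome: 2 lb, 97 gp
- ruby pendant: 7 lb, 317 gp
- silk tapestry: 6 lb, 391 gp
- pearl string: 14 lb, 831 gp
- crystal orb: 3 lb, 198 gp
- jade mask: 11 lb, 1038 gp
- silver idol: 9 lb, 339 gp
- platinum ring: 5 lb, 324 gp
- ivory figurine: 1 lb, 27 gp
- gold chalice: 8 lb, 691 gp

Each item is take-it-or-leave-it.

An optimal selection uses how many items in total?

Optimal total is 2785.
For example pearl string + crystal orb + jade mask + ivory figurine + gold chalice achieves it, using 37 lb.
Any selection reaching 2785 contains exactly 5 items.

5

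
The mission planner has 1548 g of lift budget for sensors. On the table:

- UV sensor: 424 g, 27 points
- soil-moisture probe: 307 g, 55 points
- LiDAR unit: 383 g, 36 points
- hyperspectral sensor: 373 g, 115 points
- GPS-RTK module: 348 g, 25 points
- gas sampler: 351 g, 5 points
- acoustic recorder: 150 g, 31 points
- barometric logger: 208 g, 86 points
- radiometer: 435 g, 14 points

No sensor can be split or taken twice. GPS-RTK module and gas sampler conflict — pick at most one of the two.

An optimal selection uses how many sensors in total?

5

Best achievable data value is 323.
soil-moisture probe + LiDAR unit + hyperspectral sensor + acoustic recorder + barometric logger hits 323 at 1421 g.
Any selection reaching 323 contains exactly 5 sensors.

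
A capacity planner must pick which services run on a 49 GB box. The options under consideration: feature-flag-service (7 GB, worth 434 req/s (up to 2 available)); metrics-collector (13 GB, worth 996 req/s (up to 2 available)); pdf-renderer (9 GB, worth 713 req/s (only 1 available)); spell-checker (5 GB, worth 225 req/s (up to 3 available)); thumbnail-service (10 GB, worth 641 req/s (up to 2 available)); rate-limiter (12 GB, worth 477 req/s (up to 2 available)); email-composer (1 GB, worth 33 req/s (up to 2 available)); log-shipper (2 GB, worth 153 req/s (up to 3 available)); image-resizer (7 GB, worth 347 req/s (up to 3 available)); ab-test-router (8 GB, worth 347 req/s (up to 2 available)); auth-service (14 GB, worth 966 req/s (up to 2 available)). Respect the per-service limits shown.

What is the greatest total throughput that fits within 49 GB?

3671

Taking the top-ratio services first gives feature-flag-service + 2×metrics-collector + pdf-renderer + email-composer + 3×log-shipper for 3631 (49 GB).
Replace feature-flag-service and email-composer and 3×log-shipper with auth-service: the trade gains 40 net, giving 3671 at 49 GB.
That's the maximum — no swap from here does better than 3671.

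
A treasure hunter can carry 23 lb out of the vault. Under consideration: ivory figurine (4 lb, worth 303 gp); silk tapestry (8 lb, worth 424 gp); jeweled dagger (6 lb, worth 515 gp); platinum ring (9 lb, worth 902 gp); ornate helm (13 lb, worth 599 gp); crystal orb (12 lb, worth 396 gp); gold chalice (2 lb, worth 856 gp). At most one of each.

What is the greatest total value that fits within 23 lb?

2576

Ranking by ratio (value/lb): gold chalice 428.00, platinum ring 100.22, jeweled dagger 85.83.
Best packing: ivory figurine + jeweled dagger + platinum ring + gold chalice — 21 lb, 2576 total.
The closest alternative, ivory figurine + silk tapestry + platinum ring + gold chalice, reaches only 2485.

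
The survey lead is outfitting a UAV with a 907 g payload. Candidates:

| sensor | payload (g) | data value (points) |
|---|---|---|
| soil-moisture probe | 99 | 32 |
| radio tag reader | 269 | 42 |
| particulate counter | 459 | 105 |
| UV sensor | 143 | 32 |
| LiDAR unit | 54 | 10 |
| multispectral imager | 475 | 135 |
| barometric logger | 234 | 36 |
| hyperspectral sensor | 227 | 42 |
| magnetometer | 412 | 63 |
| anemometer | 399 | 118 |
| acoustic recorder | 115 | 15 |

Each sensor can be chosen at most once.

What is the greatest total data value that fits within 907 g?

Filling by ratio: soil-moisture probe + UV sensor + LiDAR unit + anemometer + acoustic recorder for 207, with 97 g left unused.
Reworking the packing: multispectral imager + anemometer uses 874 g and improves the total to 253.
Every other selection either busts 907 g or fails to beat 253.

253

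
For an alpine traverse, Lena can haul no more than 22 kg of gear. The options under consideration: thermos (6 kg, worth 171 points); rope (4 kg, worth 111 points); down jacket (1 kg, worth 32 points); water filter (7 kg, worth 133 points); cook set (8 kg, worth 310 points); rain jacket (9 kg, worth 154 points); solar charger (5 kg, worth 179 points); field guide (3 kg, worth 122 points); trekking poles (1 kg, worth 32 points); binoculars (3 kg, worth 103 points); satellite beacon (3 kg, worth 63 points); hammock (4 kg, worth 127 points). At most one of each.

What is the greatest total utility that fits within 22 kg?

802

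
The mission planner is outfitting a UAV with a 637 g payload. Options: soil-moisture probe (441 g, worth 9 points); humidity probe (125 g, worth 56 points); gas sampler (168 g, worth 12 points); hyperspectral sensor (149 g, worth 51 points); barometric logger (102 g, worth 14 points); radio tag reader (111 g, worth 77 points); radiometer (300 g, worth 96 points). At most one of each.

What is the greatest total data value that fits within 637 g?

229

By data value per g: radio tag reader 0.69, humidity probe 0.45, hyperspectral sensor 0.34 lead.
Greedy by ratio would take humidity probe + hyperspectral sensor + barometric logger + radio tag reader: 487 g used, total 198.
The 251 g tied up in hyperspectral sensor and barometric logger is better spent on radiometer — total rises to 229 (536 g).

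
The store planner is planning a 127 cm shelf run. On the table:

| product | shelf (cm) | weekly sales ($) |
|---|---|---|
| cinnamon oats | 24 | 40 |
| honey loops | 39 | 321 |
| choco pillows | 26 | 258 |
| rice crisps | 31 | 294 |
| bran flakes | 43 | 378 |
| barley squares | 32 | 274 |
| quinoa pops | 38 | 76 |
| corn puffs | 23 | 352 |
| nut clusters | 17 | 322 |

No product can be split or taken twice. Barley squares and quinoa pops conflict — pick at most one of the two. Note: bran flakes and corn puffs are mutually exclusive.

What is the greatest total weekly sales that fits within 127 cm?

1289

Density check — nut clusters 18.94, corn puffs 15.30, choco pillows 9.92 are the best per cm.
The ratio heuristic lands on cinnamon oats + choco pillows + rice crisps + corn puffs + nut clusters (1266) but leaves 6 cm idle.
Dropping cinnamon oats and choco pillows frees 50 cm; slotting in honey loops (39 cm) lifts the total to 1289 at 110 cm.
The spare 17 cm is too small for any remaining product, and no feasible exchange beats 1289.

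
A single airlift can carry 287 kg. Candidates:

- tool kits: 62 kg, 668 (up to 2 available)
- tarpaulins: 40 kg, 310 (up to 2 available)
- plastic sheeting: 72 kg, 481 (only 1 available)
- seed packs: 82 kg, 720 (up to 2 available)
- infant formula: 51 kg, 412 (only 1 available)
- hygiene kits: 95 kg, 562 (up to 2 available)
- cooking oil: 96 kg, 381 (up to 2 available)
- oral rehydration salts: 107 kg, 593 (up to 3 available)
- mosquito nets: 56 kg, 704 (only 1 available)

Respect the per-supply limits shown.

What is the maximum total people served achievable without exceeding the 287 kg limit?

2812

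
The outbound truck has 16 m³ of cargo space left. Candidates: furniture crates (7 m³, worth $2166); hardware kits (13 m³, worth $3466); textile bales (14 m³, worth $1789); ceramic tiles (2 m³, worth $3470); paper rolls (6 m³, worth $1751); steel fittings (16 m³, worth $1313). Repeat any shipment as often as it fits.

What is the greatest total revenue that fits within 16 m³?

27760

Density check — ceramic tiles 1735.00, furniture crates 309.43, paper rolls 291.83 are the best per m³.
Best packing: 8×ceramic tiles — 16 m³, 27760 total.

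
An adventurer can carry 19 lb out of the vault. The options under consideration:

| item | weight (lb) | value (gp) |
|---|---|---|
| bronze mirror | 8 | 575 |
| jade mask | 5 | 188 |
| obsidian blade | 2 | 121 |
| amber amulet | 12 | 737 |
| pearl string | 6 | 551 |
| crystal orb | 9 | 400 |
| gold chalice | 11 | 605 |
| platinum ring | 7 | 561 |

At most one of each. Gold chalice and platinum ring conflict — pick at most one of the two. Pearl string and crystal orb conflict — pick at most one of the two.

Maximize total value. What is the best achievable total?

1314

Taking the top-ratio items first gives obsidian blade + pearl string + platinum ring for 1233 (15 lb).
The 9 lb tied up in obsidian blade and platinum ring is better spent on bronze mirror + jade mask — total rises to 1314 (19 lb).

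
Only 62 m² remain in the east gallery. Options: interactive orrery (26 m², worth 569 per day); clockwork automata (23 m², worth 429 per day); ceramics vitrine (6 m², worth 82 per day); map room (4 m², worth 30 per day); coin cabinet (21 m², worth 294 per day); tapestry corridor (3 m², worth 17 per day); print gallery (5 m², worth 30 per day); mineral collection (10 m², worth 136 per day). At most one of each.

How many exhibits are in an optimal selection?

4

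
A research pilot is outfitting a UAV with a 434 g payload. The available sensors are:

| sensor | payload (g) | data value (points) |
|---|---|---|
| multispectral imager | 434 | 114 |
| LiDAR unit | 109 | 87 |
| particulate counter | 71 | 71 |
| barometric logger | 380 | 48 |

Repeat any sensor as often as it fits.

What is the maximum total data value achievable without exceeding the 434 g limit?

426

The ratio ordering already packs tightly: 6×particulate counter, 426 g, 426.
The spare 8 g is too small for any remaining sensor, and no exchange beats 426.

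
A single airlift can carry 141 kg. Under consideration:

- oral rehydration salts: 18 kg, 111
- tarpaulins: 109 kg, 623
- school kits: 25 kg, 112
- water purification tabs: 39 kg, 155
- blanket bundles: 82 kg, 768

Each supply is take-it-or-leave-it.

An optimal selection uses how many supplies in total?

3

Optimal total is 1034.
oral rehydration salts + water purification tabs + blanket bundles hits 1034 at 139 kg.
All optima have 3 supplies.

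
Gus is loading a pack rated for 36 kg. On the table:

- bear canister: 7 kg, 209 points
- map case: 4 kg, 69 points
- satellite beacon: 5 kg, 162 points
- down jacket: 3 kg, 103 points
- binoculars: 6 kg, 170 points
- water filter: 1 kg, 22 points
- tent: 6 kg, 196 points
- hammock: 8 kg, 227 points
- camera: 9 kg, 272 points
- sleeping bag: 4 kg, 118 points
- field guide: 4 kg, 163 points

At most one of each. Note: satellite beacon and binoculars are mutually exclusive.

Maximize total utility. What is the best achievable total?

1145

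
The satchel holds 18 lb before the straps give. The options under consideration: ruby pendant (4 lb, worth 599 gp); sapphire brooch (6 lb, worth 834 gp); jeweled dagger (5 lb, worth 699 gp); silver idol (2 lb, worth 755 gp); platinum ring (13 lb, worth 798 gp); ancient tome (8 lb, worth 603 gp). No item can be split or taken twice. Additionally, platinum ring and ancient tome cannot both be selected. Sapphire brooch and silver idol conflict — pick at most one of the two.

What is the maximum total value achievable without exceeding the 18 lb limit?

Best packing: ruby pendant + sapphire brooch + jeweled dagger — 15 lb, 2132 total.

2132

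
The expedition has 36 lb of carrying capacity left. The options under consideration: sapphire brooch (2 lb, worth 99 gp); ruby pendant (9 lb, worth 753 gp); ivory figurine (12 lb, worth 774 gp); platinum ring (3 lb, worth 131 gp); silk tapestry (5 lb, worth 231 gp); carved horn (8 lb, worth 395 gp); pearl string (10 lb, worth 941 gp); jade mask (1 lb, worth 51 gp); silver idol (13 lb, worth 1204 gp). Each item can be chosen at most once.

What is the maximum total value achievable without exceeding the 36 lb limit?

3080

A density-first pass picks sapphire brooch + ruby pendant + pearl string + jade mask + silver idol — 3048 at 35 lb.
Replace sapphire brooch with platinum ring: the trade gains 32 net, giving 3080 at 36 lb.
That's the maximum — no swap from here does better than 3080.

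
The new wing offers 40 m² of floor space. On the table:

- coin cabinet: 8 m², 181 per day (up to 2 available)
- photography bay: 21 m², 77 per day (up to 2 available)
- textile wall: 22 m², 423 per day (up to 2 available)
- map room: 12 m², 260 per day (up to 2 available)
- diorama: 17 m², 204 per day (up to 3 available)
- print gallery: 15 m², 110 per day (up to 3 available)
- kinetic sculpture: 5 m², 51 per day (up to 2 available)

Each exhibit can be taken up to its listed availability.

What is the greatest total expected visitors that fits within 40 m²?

882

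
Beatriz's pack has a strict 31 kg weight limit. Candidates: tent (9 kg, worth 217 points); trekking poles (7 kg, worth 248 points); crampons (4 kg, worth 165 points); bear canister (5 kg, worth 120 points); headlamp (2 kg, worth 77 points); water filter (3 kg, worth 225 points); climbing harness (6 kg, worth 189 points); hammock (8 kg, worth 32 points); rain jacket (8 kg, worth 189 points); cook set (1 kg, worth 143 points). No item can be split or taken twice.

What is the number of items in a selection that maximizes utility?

7

Best achievable utility is 1236.
For example trekking poles + crampons + headlamp + water filter + climbing harness + rain jacket + cook set achieves it, using 31 kg.
Any selection reaching 1236 contains exactly 7 items.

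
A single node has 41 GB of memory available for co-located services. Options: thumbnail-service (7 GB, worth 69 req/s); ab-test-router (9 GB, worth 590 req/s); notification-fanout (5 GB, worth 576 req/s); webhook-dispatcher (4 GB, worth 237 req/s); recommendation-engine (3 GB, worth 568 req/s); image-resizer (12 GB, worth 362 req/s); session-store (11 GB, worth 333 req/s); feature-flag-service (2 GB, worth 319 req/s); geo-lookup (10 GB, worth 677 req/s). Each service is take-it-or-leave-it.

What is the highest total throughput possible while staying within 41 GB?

3092

Ranking by ratio (throughput/GB): recommendation-engine 189.33, feature-flag-service 159.50, notification-fanout 115.20.
Filling by ratio: thumbnail-service + ab-test-router + notification-fanout + webhook-dispatcher + recommendation-engine + feature-flag-service + geo-lookup for 3036, with 1 GB left unused.
Replace thumbnail-service and webhook-dispatcher with image-resizer: the trade gains 56 net, giving 3092 at 41 GB.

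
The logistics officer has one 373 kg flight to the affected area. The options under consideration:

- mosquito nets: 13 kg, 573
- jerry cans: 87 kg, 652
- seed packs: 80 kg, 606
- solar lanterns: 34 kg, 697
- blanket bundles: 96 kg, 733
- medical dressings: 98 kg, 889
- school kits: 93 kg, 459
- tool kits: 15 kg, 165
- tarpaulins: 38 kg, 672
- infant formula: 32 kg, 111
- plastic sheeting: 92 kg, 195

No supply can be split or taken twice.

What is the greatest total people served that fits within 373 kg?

By people served per kg: mosquito nets 44.08, solar lanterns 20.50, tarpaulins 17.68, tool kits 11.00 lead.
The ratio heuristic lands on mosquito nets + solar lanterns + blanket bundles + medical dressings + tool kits + tarpaulins + infant formula (3840) but leaves 47 kg idle.
Replace blanket bundles and infant formula with jerry cans + seed packs: the trade gains 414 net, giving 4254 at 365 kg.
An exhaustive check of the 2048 subsets confirms 4254.

4254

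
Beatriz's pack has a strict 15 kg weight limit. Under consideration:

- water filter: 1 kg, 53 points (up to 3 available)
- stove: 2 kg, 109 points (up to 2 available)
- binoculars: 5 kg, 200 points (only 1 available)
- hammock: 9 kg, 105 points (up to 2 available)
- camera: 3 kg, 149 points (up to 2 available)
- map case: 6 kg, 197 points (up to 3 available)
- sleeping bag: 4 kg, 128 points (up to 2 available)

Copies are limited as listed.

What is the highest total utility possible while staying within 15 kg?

726

Ranking by ratio (utility/kg): stove 54.50, water filter 53.00, camera 49.67.
Taking the top-ratio items first gives 3×water filter + 2×stove + 2×camera for 675 (13 kg).
Dropping camera frees 3 kg; slotting in binoculars (5 kg) lifts the total to 726 at 15 kg.
No other feasible combination exceeds 726.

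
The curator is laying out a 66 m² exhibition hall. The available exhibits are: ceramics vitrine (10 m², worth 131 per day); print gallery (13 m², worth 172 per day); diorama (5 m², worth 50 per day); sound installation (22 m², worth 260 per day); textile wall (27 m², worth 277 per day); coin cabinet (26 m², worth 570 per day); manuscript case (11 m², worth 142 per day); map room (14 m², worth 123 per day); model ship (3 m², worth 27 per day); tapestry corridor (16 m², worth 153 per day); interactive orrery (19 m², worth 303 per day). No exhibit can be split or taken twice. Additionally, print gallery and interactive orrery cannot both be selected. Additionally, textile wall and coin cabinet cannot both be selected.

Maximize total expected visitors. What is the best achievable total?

By expected visitors per m²: coin cabinet 21.92, interactive orrery 15.95, print gallery 13.23 lead.
Ceramics vitrine + coin cabinet + manuscript case + interactive orrery uses 66 of the 66 m² and totals 1146.
Nothing else feasible within 66 m² beats 1146.

1146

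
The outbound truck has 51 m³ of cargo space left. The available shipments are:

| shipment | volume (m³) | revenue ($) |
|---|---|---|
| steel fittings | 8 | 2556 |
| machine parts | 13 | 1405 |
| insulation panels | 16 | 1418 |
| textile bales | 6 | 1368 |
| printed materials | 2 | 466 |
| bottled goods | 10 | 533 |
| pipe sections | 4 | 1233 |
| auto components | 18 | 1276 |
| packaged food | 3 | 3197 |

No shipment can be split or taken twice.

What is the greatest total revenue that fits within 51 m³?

Taking the top-ratio shipments first gives steel fittings + machine parts + textile bales + printed materials + bottled goods + pipe sections + packaged food for 10758 (46 m³).
Dropping printed materials and bottled goods frees 12 m³; slotting in insulation panels (16 m³) lifts the total to 11177 at 50 m³.
No other feasible combination exceeds 11177.

11177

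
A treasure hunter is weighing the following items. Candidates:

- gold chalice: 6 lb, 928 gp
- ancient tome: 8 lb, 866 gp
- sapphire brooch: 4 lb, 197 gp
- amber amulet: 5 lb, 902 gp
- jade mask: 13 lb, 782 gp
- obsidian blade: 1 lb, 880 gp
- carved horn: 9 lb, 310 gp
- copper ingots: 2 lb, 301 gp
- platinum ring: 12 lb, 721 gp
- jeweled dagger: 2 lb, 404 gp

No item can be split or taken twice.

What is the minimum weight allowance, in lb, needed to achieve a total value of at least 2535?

12

Look for the lowest-weight combination reaching 2535.
gold chalice + amber amulet + obsidian blade: 2710 value at 12 lb.
Below 12 lb the best achievable stays under 2535.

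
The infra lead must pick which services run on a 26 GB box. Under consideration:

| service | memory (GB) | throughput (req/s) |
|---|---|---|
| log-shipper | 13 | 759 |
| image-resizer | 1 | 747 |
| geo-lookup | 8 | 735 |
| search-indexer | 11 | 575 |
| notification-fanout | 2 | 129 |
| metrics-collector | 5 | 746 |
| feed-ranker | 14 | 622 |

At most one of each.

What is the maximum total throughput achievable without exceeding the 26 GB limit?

2803

A density-first pass picks image-resizer + geo-lookup + notification-fanout + metrics-collector — 2357 at 16 GB.
Dropping notification-fanout frees 2 GB; slotting in search-indexer (11 GB) lifts the total to 2803 at 25 GB.
Every other selection either busts 26 GB or fails to beat 2803.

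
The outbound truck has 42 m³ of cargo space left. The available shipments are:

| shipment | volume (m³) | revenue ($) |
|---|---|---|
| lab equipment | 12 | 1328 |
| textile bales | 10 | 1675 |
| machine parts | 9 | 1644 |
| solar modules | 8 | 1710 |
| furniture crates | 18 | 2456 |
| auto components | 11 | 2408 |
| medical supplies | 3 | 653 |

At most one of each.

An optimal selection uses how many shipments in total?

5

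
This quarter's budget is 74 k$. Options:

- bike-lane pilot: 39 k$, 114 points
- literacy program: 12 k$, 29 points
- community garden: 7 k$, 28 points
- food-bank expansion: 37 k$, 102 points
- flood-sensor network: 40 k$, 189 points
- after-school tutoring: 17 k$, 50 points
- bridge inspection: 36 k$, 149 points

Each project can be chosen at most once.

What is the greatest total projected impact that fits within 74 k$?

Ranking by ratio (projected impact/k$): flood-sensor network 4.72, bridge inspection 4.14, community garden 4.00.
A density-first pass picks community garden + flood-sensor network + after-school tutoring — 267 at 64 k$.
Dropping community garden frees 7 k$; slotting in literacy program (12 k$) lifts the total to 268 at 69 k$.
The spare 5 k$ is too small for any remaining project, and no exchange beats 268.

268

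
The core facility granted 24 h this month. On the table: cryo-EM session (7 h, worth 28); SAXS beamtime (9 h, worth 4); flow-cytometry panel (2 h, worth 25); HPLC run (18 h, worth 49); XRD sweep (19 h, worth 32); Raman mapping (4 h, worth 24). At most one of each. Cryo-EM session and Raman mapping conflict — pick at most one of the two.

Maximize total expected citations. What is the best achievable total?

98

Taking flow-cytometry panel + HPLC run + Raman mapping: 24 h used, 98 in expected citations.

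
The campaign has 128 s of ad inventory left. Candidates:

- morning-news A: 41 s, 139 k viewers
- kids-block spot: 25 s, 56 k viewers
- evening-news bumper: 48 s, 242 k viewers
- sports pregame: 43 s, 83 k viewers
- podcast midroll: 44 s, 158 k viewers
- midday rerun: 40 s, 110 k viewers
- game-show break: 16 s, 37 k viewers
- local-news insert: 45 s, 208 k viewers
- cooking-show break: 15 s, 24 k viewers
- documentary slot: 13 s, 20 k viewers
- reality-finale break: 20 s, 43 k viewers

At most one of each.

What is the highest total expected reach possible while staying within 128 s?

517

Filling by ratio: evening-news bumper + game-show break + local-news insert + cooking-show break for 511, with 4 s left unused.
Replace game-show break with reality-finale break: the trade gains 6 net, giving 517 at 128 s.
Runner-up evening-news bumper + local-news insert + documentary slot + reality-finale break tops out at 513.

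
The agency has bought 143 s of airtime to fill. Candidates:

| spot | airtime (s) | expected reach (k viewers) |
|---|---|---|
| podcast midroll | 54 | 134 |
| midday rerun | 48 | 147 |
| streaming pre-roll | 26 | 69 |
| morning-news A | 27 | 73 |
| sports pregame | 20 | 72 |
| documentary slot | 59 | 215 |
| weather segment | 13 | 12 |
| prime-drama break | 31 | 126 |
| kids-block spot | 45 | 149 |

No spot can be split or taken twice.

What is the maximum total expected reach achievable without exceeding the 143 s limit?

Taking the top-ratio spots first gives morning-news A + sports pregame + documentary slot + prime-drama break for 486 (137 s).
Dropping morning-news A and sports pregame frees 47 s; slotting in kids-block spot (45 s) lifts the total to 490 at 135 s.

490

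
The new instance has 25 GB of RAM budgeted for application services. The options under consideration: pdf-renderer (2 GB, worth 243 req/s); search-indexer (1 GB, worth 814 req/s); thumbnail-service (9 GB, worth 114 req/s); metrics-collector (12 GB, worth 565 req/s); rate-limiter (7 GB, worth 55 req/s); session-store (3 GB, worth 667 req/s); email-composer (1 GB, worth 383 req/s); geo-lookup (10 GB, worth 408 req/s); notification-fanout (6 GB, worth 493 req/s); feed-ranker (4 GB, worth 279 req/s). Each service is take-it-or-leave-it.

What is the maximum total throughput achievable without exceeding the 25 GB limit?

3165

Ranking by ratio (throughput/GB): search-indexer 814.00, email-composer 383.00, session-store 222.33.
A density-first pass picks pdf-renderer + search-indexer + rate-limiter + session-store + email-composer + notification-fanout + feed-ranker — 2934 at 24 GB.
Replace rate-limiter and feed-ranker with metrics-collector: the trade gains 231 net, giving 3165 at 25 GB.
Runner-up search-indexer + session-store + email-composer + geo-lookup + notification-fanout + feed-ranker tops out at 3044.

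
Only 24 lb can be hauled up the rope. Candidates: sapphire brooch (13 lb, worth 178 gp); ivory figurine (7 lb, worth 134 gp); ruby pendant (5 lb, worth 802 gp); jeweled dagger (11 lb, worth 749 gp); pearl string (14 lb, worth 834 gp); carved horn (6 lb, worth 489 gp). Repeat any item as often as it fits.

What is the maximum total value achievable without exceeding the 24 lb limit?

Taking 4×ruby pendant: 20 lb used, 3208 in value.
Every other selection either busts 24 lb or fails to beat 3208.

3208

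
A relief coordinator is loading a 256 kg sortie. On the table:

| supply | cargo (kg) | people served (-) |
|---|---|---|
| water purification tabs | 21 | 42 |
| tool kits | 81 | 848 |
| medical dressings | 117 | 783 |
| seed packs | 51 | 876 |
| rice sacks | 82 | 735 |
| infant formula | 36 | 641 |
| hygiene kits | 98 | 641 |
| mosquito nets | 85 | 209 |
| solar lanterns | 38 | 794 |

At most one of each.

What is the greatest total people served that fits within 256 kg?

3253

By people served per kg: solar lanterns 20.89, infant formula 17.81, seed packs 17.18, tool kits 10.47 lead.
The ratio heuristic lands on water purification tabs + tool kits + seed packs + infant formula + solar lanterns (3201) but leaves 29 kg idle.
Dropping water purification tabs and infant formula frees 57 kg; slotting in rice sacks (82 kg) lifts the total to 3253 at 252 kg.
Next best is water purification tabs + tool kits + seed packs + infant formula + solar lanterns at 3201 (227 kg) — short by 52.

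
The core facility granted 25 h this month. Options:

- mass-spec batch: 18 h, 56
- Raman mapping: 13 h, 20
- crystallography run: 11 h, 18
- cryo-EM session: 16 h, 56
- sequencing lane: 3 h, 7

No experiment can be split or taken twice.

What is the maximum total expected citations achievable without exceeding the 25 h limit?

Density check — cryo-EM session 3.50, mass-spec batch 3.11, sequencing lane 2.33 are the best per h.
Taking mass-spec batch + sequencing lane: 21 h used, 63 in expected citations.
Every other selection either busts 25 h or fails to beat 63.

63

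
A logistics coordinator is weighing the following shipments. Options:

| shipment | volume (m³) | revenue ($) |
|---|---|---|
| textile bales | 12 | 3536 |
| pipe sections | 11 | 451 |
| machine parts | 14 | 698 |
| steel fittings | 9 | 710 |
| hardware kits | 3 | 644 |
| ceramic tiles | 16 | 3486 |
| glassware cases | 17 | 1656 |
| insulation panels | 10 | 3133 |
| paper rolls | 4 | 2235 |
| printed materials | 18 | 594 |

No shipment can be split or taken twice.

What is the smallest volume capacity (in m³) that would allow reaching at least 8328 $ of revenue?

Need the lightest bundle worth ≥ 8328.
textile bales + insulation panels + paper rolls: 8904 revenue at 26 m³.
No combination under 26 m³ hits 8328.

26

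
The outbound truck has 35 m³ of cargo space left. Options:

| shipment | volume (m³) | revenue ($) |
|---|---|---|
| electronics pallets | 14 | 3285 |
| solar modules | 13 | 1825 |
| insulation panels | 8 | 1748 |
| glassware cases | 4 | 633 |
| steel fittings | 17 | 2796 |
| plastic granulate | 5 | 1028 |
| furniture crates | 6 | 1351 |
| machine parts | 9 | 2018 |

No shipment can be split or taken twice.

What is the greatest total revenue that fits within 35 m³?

Greedy by ratio would take electronics pallets + plastic granulate + furniture crates + machine parts: 34 m³ used, total 7682.
The 11 m³ tied up in plastic granulate and furniture crates is better spent on insulation panels + glassware cases — total rises to 7684 (35 m³).

7684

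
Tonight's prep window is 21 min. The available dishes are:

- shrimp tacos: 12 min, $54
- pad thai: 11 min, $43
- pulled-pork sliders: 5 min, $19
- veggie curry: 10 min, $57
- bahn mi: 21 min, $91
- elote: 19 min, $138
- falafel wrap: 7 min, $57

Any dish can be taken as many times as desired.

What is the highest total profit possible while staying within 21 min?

171

Ranking by ratio (profit/min): falafel wrap 8.14, elote 7.26, veggie curry 5.70.
Taking 3×falafel wrap: 21 min used, 171 in profit.
No other feasible combination exceeds 171.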